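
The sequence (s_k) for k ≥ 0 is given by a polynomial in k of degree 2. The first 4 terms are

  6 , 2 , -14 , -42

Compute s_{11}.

-698

1st diffs: -4, -16, -28.
2nd diffs: -12, -12 (constant).
Newton forward-difference form: s_k = 6 + (-4)·C(k,1) + (-12)·C(k,2).
At k = 11: k = 11, so s_{11} = 6 - 44 - 660 = -698.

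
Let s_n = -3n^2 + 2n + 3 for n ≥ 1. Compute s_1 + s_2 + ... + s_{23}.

-12351

Over n = 1..23: Σn = 276, Σn² = 4324.
Total = (-3)·4324 + (2)·276 + (3)·23 = -12351.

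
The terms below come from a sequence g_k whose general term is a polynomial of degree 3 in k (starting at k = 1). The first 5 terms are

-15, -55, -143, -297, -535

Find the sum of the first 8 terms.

1st diffs: -40, -88, -154, -238.
2nd diffs: -48, -66, -84.
3rd diffs: -18, -18 (constant).
So g_k = -3k^3 - 6k^2 - k - 5.
Continuing: -875, -1335, -1933.
Summing k = 1..8 (8 terms) gives -5188.

-5188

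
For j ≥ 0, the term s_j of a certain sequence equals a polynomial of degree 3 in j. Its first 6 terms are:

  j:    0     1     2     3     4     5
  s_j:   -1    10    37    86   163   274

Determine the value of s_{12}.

1st diffs: 11, 27, 49, 77, 111.
2nd diffs: 16, 22, 28, 34.
3rd diffs: 6, 6, 6 (constant).
Newton forward-difference form: s_j = -1 + 11·C(j,1) + 16·C(j,2) + 6·C(j,3).
At j = 12: j = 12, so s_{12} = -1 + 132 + 1056 + 1320 = 2507.

2507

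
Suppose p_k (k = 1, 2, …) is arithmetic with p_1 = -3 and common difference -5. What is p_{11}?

-53

p_k = -3 + (k - 1)·(-5).
p_{11} = -3 + 10·(-5) = -53.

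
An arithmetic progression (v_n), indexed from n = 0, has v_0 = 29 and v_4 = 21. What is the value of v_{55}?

-81

Common difference d = (21 - 29) / (4 - 0) = -2.
v_n = 29 + (n - 0)·(-2).
v_{55} = 29 + 55·(-2) = -81.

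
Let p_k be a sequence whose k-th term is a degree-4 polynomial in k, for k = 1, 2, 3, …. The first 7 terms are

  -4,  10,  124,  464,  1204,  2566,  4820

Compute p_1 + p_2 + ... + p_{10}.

51146

1st diffs: 14, 114, 340, 740, 1362, 2254.
2nd diffs: 100, 226, 400, 622, 892.
3rd diffs: 126, 174, 222, 270.
4th diffs: 48, 48, 48 (constant).
So p_k = 2k^4 + k^3 - 6k^2 - 5k + 4.
Continuing: 8284, 13324, 20354.
Summing k = 1..10 (10 terms) gives 51146.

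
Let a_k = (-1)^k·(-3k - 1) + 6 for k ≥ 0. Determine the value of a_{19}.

(-1)^19 = -1; -3k - 1 at k=19 is -58; so a_{19} = 64.

64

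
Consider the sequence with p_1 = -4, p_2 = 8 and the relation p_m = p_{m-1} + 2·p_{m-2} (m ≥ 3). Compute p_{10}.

Iterate the recurrence:
p_3 = 0  p_4 = 16  p_5 = 16  p_6 = 48  p_7 = 80  p_8 = 176  p_9 = 336  p_{10} = 688.
(Characteristic roots are 2 and -1.)

688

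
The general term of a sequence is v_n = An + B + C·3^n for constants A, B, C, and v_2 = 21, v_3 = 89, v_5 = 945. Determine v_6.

Plug in n = 2, 3, 5: 2A + B + 9C = 21; 3A + B + 27C = 89; 5A + B + 243C = 945.
Subtracting the first from the second: A + 18C = 68.
Subtracting the second from the third: 2A + 216C = 856.
Solving: C = 4, A = -4, then B = -7.
So v_n = -4·n + (-7) + 4·3^n; at n=6 this is 2885.

2885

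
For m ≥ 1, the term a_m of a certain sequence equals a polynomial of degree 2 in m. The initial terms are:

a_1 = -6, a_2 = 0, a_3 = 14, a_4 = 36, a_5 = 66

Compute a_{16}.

1st diffs: 6, 14, 22, 30.
2nd diffs: 8, 8, 8 (constant).
Newton forward-difference form: a_m = -6 + 6·C(m-1,1) + 8·C(m-1,2).
At m = 16: m-1 = 15, so a_{16} = -6 + 90 + 840 = 924.

924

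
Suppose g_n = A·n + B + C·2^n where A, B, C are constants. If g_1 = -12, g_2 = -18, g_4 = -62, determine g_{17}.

Plug in n = 1, 2, 4: A + B + 2C = -12; 2A + B + 4C = -18; 4A + B + 16C = -62.
Subtracting the first from the second: A + 2C = -6.
Subtracting the second from the third: 2A + 12C = -44.
Solving: C = -4, A = 2, then B = -6.
Therefore g_{17} = 34 + (-6) + (-4)·131072 = -524260.

-524260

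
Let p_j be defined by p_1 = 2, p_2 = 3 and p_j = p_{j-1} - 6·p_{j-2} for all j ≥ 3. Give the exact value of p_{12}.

Step forward from the initial values:
p_3 = -9;  p_4 = -27;  p_5 = 27;  p_6 = 189;  p_7 = 27;  p_8 = -1107;  p_9 = -1269;  p_{10} = 5373;  p_{11} = 12987;  p_{12} = -19251.

-19251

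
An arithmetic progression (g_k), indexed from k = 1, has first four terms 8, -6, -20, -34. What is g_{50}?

Common difference d = -14.
g_k = 8 + (k - 1)·(-14).
g_{50} = 8 + 49·(-14) = -678.

-678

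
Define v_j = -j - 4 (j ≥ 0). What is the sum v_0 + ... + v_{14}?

Over j = 0..14: Σj = 105.
Total = (-1)·105 + (-4)·15 = -165.

-165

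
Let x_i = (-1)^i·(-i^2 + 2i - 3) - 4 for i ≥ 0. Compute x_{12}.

(-1)^12 = 1; -i^2 + 2i - 3 at i=12 is -123; so x_{12} = -127.

-127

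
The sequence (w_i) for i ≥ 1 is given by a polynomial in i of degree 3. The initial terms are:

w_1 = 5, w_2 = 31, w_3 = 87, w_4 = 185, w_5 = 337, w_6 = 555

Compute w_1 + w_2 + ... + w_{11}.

1st diffs: 26, 56, 98, 152, 218.
2nd diffs: 30, 42, 54, 66.
3rd diffs: 12, 12, 12 (constant).
So w_i = 2i^3 + 3i^2 + 3i - 3.
Continuing: …, 851, 1237, 1725, 2327, …, w_{11} = 3055.
Summing i = 1..11 (11 terms) gives 10395.

10395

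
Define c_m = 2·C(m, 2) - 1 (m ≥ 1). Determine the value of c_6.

C(6, 2) = 15, so c_6 = 29.

29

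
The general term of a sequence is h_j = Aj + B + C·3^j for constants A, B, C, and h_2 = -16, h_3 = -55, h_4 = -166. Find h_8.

Plug in j = 2, 3, 4: 2A + B + 9C = -16; 3A + B + 27C = -55; 4A + B + 81C = -166.
Subtracting the first from the second: A + 18C = -39.
Subtracting the second from the third: A + 54C = -111.
Solving: C = -2, A = -3, then B = 8.
So h_j = -3·j + 8 + (-2)·3^j; at j=8 this is -13138.

-13138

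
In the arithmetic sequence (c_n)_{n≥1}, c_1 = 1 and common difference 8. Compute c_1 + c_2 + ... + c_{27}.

2835

c_n = 1 + (n - 1)·8.
c_{27} = 209; S = 27·(1 + 209)/2 = 2835.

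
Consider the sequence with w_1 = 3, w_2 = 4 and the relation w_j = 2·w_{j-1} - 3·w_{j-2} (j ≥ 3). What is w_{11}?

-745

w_3 = -1  w_4 = -14  w_5 = -25  w_6 = -8  w_7 = 59  w_8 = 142  w_9 = 107  w_{10} = -212  w_{11} = -745.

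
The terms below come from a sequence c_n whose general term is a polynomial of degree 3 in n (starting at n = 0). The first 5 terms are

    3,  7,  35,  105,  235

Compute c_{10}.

3283

1st diffs: 4, 28, 70, 130.
2nd diffs: 24, 42, 60.
3rd diffs: 18, 18 (constant).
So c_n = 3n^3 + 3n^2 - 2n + 3.
Evaluating at n = 10 gives c_{10} = 3283.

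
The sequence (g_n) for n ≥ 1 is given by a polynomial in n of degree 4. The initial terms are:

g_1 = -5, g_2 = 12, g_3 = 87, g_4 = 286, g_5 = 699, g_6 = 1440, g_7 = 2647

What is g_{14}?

40776

1st diffs: 17, 75, 199, 413, 741, 1207.
2nd diffs: 58, 124, 214, 328, 466.
3rd diffs: 66, 90, 114, 138.
4th diffs: 24, 24, 24 (constant).
So g_n = n^4 + n^3 - 2n^2 + n - 6.
Evaluating at n = 14 gives g_{14} = 40776.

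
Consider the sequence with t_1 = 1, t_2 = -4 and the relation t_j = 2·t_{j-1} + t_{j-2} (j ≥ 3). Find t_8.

-606

Iterate the recurrence:
t_3 = -7; t_4 = -18; t_5 = -43; t_6 = -104; t_7 = -251; t_8 = -606.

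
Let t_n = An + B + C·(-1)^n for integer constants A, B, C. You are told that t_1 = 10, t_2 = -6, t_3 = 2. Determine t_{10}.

-38

Plug in n = 1, 2, 3: A + B - C = 10; 2A + B + C = -6; 3A + B - C = 2.
Subtracting the first from the second: A + 2C = -16.
Subtracting the second from the third: A - 2C = 8.
Solving: C = -6, A = -4, then B = 8.
So t_n = -4·n + 8 + (-6)·(-1)^n; at n=10 this is -38.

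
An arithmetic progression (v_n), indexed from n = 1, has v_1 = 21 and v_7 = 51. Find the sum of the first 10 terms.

435

Common difference d = (51 - 21) / (7 - 1) = 5.
v_n = 21 + (n - 1)·5.
v_{10} = 66; S = 10·(21 + 66)/2 = 435.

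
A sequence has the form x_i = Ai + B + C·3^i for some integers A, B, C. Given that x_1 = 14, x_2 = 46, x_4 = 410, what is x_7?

Plug in i = 1, 2, 4: A + B + 3C = 14; 2A + B + 9C = 46; 4A + B + 81C = 410.
Subtracting the first from the second: A + 6C = 32.
Subtracting the second from the third: 2A + 72C = 364.
Solving: C = 5, A = 2, then B = -3.
So x_i = 2·i + (-3) + 5·3^i; at i=7 this is 10946.

10946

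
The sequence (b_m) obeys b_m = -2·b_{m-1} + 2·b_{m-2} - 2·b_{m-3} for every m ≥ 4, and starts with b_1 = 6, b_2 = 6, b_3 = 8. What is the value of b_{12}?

-72832

b_4 = -16, b_5 = 36, b_6 = -120, b_7 = 344, b_8 = -1000, b_9 = 2928, b_{10} = -8544, b_{11} = 24944, b_{12} = -72832.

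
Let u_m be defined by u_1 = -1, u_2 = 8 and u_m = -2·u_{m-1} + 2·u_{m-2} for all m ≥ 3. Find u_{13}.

Iterate the recurrence:
u_3 = -18; u_4 = 52; u_5 = -140; …; u_{10} = 21376; u_{11} = -58400; u_{12} = 159552; u_{13} = -435904.

-435904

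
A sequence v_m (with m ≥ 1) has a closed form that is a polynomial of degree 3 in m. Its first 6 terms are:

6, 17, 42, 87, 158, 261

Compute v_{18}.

6177

1st diffs: 11, 25, 45, 71, 103.
2nd diffs: 14, 20, 26, 32.
3rd diffs: 6, 6, 6 (constant).
Newton forward-difference form: v_m = 6 + 11·C(m-1,1) + 14·C(m-1,2) + 6·C(m-1,3).
At m = 18: m-1 = 17, so v_{18} = 6 + 187 + 1904 + 4080 = 6177.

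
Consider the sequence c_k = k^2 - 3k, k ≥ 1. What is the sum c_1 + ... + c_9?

Over k = 1..9: Σk = 45, Σk² = 285.
Total = (1)·285 + (-3)·45 = 150.

150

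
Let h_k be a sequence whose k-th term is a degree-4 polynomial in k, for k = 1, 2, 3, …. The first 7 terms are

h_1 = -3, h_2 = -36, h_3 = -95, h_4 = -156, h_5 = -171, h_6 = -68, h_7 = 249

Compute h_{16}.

1st diffs: -33, -59, -61, -15, 103, 317.
2nd diffs: -26, -2, 46, 118, 214.
3rd diffs: 24, 48, 72, 96.
4th diffs: 24, 24, 24 (constant).
Newton forward-difference form: h_k = -3 + (-33)·C(k-1,1) + (-26)·C(k-1,2) + 24·C(k-1,3) + 24·C(k-1,4).
At k = 16: k-1 = 15, so h_{16} = -3 - 495 - 2730 + 10920 + 32760 = 40452.

40452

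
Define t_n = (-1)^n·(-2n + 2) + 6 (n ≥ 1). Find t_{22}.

-36

(-1)^22 = 1; -2n + 2 at n=22 is -42; so t_{22} = -36.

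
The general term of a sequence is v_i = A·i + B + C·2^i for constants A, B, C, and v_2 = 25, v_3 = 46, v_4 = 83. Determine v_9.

Plug in i = 2, 3, 4: 2A + B + 4C = 25; 3A + B + 8C = 46; 4A + B + 16C = 83.
Subtracting the first from the second: A + 4C = 21.
Subtracting the second from the third: A + 8C = 37.
Solving: C = 4, A = 5, then B = -1.
So v_i = 5·i + (-1) + 4·2^i; at i=9 this is 2092.

2092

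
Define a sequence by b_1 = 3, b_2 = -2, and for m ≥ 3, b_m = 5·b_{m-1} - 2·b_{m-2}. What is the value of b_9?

-150732

b_3 = -16;  b_4 = -76;  b_5 = -348;  b_6 = -1588;  b_7 = -7244;  b_8 = -33044;  b_9 = -150732.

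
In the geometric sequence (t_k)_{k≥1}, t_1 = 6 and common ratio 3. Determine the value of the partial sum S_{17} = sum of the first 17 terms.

t_k = 6·3^(k-1).
S = 6·(3^17 - 1)/(3 - 1) = 6·(129140163 - 1)/(2) = 387420486.

387420486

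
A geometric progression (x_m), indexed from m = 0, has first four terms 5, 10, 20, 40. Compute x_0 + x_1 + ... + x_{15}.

Common ratio r = 2.
x_m = 5·2^(m-0).
S = 5·(2^16 - 1)/(2 - 1) = 5·(65536 - 1)/(1) = 327675.

327675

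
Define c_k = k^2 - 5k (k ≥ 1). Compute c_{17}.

c_{17} = 1·17^2 - 5·17 = 204.

204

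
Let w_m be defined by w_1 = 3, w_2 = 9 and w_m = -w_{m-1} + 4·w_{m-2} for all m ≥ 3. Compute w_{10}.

5193

Step forward from the initial values:
w_3 = 3;  w_4 = 33;  w_5 = -21;  w_6 = 153;  w_7 = -237;  w_8 = 849;  w_9 = -1797;  w_{10} = 5193.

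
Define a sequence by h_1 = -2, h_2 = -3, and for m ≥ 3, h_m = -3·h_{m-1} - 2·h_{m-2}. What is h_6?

-153

Iterate the recurrence:
h_3 = 13;  h_4 = -33;  h_5 = 73;  h_6 = -153.
(Characteristic roots are -1 and -2.)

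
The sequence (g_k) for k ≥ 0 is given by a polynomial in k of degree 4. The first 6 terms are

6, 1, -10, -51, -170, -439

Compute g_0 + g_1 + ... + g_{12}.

-50076

1st diffs: -5, -11, -41, -119, -269.
2nd diffs: -6, -30, -78, -150.
3rd diffs: -24, -48, -72.
4th diffs: -24, -24 (constant).
Newton forward-difference form: g_k = 6 + (-5)·C(k,1) + (-6)·C(k,2) + (-24)·C(k,3) + (-24)·C(k,4).
Continuing: …, -954, -1835, -3226, -5295, …, g_{12} = -17610.
Summing k = 0..12 (13 terms) gives -50076.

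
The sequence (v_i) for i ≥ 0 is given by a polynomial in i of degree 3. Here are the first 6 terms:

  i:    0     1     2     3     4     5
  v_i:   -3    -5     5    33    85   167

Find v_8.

1st diffs: -2, 10, 28, 52, 82.
2nd diffs: 12, 18, 24, 30.
3rd diffs: 6, 6, 6 (constant).
Newton forward-difference form: v_i = -3 + (-2)·C(i,1) + 12·C(i,2) + 6·C(i,3).
At i = 8: i = 8, so v_8 = -3 - 16 + 336 + 336 = 653.

653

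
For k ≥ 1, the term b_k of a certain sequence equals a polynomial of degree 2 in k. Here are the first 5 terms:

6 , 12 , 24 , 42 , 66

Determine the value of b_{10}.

1st diffs: 6, 12, 18, 24.
2nd diffs: 6, 6, 6 (constant).
Newton forward-difference form: b_k = 6 + 6·C(k-1,1) + 6·C(k-1,2).
At k = 10: k-1 = 9, so b_{10} = 6 + 54 + 216 = 276.

276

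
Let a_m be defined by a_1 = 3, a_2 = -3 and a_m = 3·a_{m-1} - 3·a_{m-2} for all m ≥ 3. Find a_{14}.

Step forward from the initial values:
a_3 = -18;  a_4 = -45;  a_5 = -81;  …;  a_{11} = 2187;  a_{12} = 2916;  a_{13} = 2187;  a_{14} = -2187.

-2187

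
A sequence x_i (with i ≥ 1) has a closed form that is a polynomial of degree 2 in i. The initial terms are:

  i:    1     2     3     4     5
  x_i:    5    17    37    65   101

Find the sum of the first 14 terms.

1st diffs: 12, 20, 28, 36.
2nd diffs: 8, 8, 8 (constant).
Newton forward-difference form: x_i = 5 + 12·C(i-1,1) + 8·C(i-1,2).
Continuing: …, 145, 197, 257, 325, …, x_{14} = 785.
Summing i = 1..14 (14 terms) gives 4074.

4074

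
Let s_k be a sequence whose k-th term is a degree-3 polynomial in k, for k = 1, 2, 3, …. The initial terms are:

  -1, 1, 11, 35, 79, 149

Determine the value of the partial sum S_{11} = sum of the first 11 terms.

1st diffs: 2, 10, 24, 44, 70.
2nd diffs: 8, 14, 20, 26.
3rd diffs: 6, 6, 6 (constant).
So s_k = k^3 - 2k^2 + k - 1.
Continuing: …, 251, 391, 575, 809, …, s_{11} = 1099.
Summing k = 1..11 (11 terms) gives 3399.

3399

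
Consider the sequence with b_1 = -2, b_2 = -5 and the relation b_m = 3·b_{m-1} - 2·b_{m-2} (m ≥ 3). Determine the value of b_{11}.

-3071

Compute successive terms:
b_3 = -11; b_4 = -23; b_5 = -47; b_6 = -95; b_7 = -191; b_8 = -383; b_9 = -767; b_{10} = -1535; b_{11} = -3071.
(Characteristic roots are 2 and 1.)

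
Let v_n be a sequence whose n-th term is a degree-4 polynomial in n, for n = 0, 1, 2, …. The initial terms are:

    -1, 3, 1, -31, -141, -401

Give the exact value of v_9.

-5221

1st diffs: 4, -2, -32, -110, -260.
2nd diffs: -6, -30, -78, -150.
3rd diffs: -24, -48, -72.
4th diffs: -24, -24 (constant).
Newton forward-difference form: v_n = -1 + 4·C(n,1) + (-6)·C(n,2) + (-24)·C(n,3) + (-24)·C(n,4).
At n = 9: n = 9, so v_9 = -1 + 36 - 216 - 2016 - 3024 = -5221.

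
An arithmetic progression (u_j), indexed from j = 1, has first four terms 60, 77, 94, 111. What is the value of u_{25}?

468

Common difference d = 17.
u_j = 60 + (j - 1)·17.
u_{25} = 60 + 24·17 = 468.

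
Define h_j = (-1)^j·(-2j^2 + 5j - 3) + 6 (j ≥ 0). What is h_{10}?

(-1)^10 = 1; -2j^2 + 5j - 3 at j=10 is -153; so h_{10} = -147.

-147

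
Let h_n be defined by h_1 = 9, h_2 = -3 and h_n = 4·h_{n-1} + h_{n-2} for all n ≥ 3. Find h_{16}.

Step forward from the initial values:
h_3 = -3, h_4 = -15, h_5 = -63, …, h_{13} = -6534927, h_{14} = -27682395, h_{15} = -117264507, h_{16} = -496740423.

-496740423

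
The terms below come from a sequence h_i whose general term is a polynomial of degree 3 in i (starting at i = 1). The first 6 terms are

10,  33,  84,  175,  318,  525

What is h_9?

1650

1st diffs: 23, 51, 91, 143, 207.
2nd diffs: 28, 40, 52, 64.
3rd diffs: 12, 12, 12 (constant).
So h_i = 2i^3 + 2i^2 + 3i + 3.
Evaluating at i = 9 gives h_9 = 1650.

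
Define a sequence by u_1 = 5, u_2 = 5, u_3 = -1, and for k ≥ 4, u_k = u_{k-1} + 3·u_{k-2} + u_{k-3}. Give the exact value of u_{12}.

13699

Step forward from the initial values:
u_4 = 19  u_5 = 21  u_6 = 77  u_7 = 159  u_8 = 411  u_9 = 965  u_{10} = 2357  u_{11} = 5663  u_{12} = 13699.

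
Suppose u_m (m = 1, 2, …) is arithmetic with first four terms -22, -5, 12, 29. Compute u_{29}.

454

Common difference d = 17.
u_m = -22 + (m - 1)·17.
u_{29} = -22 + 28·17 = 454.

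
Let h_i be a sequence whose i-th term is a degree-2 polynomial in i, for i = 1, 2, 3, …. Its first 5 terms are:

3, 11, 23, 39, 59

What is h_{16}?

1st diffs: 8, 12, 16, 20.
2nd diffs: 4, 4, 4 (constant).
Newton forward-difference form: h_i = 3 + 8·C(i-1,1) + 4·C(i-1,2).
At i = 16: i-1 = 15, so h_{16} = 3 + 120 + 420 = 543.

543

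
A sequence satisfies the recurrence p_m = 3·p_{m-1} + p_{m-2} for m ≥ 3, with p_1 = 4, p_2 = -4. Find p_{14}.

Compute successive terms:
p_3 = -8, p_4 = -28, p_5 = -92, …, p_{11} = -119468, p_{12} = -394576, p_{13} = -1303196, p_{14} = -4304164.

-4304164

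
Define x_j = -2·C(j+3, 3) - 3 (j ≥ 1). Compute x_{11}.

-731

C(14, 3) = 364, so x_{11} = -731.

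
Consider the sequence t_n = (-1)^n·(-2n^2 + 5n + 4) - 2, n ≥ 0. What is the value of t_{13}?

(-1)^13 = -1; -2n^2 + 5n + 4 at n=13 is -269; so t_{13} = 267.

267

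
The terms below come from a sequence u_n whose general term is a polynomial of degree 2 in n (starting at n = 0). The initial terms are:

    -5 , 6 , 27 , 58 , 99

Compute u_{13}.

918

1st diffs: 11, 21, 31, 41.
2nd diffs: 10, 10, 10 (constant).
So u_n = 5n^2 + 6n - 5.
Evaluating at n = 13 gives u_{13} = 918.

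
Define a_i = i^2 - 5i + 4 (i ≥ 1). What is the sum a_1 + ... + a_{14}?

546

Over i = 1..14: Σi = 105, Σi² = 1015.
Total = (1)·1015 + (-5)·105 + (4)·14 = 546.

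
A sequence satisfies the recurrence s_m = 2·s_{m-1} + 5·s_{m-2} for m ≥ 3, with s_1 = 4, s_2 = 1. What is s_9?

Compute successive terms:
s_3 = 22; s_4 = 49; s_5 = 208; s_6 = 661; s_7 = 2362; s_8 = 8029; s_9 = 27868.

27868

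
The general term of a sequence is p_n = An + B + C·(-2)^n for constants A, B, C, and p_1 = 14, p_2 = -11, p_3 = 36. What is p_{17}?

524278

At n = 1, 2, 3: A + B - 2C = 14; 2A + B + 4C = -11; 3A + B - 8C = 36.
Subtracting the first from the second: A + 6C = -25.
Subtracting the second from the third: A - 12C = 47.
Solving: C = -4, A = -1, then B = 7.
So p_n = -1·n + 7 + (-4)·(-2)^n; at n=17 this is 524278.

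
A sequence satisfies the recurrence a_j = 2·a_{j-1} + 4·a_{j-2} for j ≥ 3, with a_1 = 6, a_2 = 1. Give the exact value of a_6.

Applying the relation repeatedly:
a_3 = 26;  a_4 = 56;  a_5 = 216;  a_6 = 656.

656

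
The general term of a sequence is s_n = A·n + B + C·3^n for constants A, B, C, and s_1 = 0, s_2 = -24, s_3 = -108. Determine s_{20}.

At n = 1, 2, 3: A + B + 3C = 0; 2A + B + 9C = -24; 3A + B + 27C = -108.
Subtracting the first from the second: A + 6C = -24.
Subtracting the second from the third: A + 18C = -84.
Solving: C = -5, A = 6, then B = 9.
Hence s_{20} = 6·20 + 9 + (-5)·3486784401 = -17433921876.

-17433921876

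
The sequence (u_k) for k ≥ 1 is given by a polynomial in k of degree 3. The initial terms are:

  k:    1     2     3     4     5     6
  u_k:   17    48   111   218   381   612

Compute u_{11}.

1st diffs: 31, 63, 107, 163, 231.
2nd diffs: 32, 44, 56, 68.
3rd diffs: 12, 12, 12 (constant).
Newton forward-difference form: u_k = 17 + 31·C(k-1,1) + 32·C(k-1,2) + 12·C(k-1,3).
At k = 11: k-1 = 10, so u_{11} = 17 + 310 + 1440 + 1440 = 3207.

3207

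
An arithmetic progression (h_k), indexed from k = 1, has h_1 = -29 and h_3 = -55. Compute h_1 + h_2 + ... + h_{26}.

-4979

Common difference d = (-55 - (-29)) / (3 - 1) = -13.
h_k = -29 + (k - 1)·(-13).
h_{26} = -354; S = 26·(-29 + (-354))/2 = -4979.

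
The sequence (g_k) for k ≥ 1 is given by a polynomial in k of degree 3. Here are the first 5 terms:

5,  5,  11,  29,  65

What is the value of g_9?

1st diffs: 0, 6, 18, 36.
2nd diffs: 6, 12, 18.
3rd diffs: 6, 6 (constant).
Newton forward-difference form: g_k = 5 + 6·C(k-1,2) + 6·C(k-1,3).
At k = 9: k-1 = 8, so g_9 = 5 + 168 + 336 = 509.

509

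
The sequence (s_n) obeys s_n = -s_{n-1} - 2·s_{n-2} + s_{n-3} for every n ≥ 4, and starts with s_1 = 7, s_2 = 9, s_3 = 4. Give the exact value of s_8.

45

s_4 = -15, s_5 = 16, s_6 = 18, s_7 = -65, s_8 = 45.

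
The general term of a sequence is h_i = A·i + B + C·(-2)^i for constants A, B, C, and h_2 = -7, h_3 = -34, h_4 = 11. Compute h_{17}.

The three given values yield: 2A + B + 4C = -7; 3A + B - 8C = -34; 4A + B + 16C = 11.
Subtracting the first from the second: A - 12C = -27.
Subtracting the second from the third: A + 24C = 45.
Solving: C = 2, A = -3, then B = -9.
Therefore h_{17} = -51 + (-9) + 2·(-131072) = -262204.

-262204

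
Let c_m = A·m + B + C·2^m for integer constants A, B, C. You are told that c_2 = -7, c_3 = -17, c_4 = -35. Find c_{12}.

-8211

At m = 2, 3, 4: 2A + B + 4C = -7; 3A + B + 8C = -17; 4A + B + 16C = -35.
Subtracting the first from the second: A + 4C = -10.
Subtracting the second from the third: A + 8C = -18.
Solving: C = -2, A = -2, then B = 5.
So c_m = -2·m + 5 + (-2)·2^m; at m=12 this is -8211.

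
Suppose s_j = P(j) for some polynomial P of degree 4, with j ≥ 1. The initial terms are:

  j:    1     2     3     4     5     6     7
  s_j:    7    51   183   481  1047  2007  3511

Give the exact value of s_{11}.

18807

1st diffs: 44, 132, 298, 566, 960, 1504.
2nd diffs: 88, 166, 268, 394, 544.
3rd diffs: 78, 102, 126, 150.
4th diffs: 24, 24, 24 (constant).
Newton forward-difference form: s_j = 7 + 44·C(j-1,1) + 88·C(j-1,2) + 78·C(j-1,3) + 24·C(j-1,4).
At j = 11: j-1 = 10, so s_{11} = 7 + 440 + 3960 + 9360 + 5040 = 18807.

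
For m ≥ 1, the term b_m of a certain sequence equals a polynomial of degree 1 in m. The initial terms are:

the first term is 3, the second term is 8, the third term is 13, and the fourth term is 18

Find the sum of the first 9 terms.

207

1st diffs: 5, 5, 5 (constant).
So b_m = 5m - 2.
Continuing: …, 23, 28, 33, 38, …, b_9 = 43.
Summing m = 1..9 (9 terms) gives 207.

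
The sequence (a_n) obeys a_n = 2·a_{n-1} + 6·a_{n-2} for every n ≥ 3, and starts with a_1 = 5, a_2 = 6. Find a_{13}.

14827200

Step forward from the initial values:
a_3 = 42, a_4 = 120, a_5 = 492, …, a_{10} = 305760, a_{11} = 1115808, a_{12} = 4066176, a_{13} = 14827200.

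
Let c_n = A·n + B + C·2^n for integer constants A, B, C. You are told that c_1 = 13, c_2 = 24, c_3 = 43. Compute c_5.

At n = 1, 2, 3: A + B + 2C = 13; 2A + B + 4C = 24; 3A + B + 8C = 43.
Subtracting the first from the second: A + 2C = 11.
Subtracting the second from the third: A + 4C = 19.
Solving: C = 4, A = 3, then B = 2.
So c_n = 3·n + 2 + 4·2^n; at n=5 this is 145.

145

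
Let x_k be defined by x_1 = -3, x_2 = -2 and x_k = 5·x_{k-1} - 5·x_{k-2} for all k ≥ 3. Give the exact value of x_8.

Applying the relation repeatedly:
x_3 = 5;  x_4 = 35;  x_5 = 150;  x_6 = 575;  x_7 = 2125;  x_8 = 7750.

7750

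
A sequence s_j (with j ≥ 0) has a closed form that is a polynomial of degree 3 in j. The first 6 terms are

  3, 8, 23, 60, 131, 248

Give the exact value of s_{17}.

1st diffs: 5, 15, 37, 71, 117.
2nd diffs: 10, 22, 34, 46.
3rd diffs: 12, 12, 12 (constant).
So s_j = 2j^3 - j^2 + 4j + 3.
Evaluating at j = 17 gives s_{17} = 9608.

9608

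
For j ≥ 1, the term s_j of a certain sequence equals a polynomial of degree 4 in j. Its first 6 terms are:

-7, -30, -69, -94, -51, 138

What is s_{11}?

7683

1st diffs: -23, -39, -25, 43, 189.
2nd diffs: -16, 14, 68, 146.
3rd diffs: 30, 54, 78.
4th diffs: 24, 24 (constant).
Newton forward-difference form: s_j = -7 + (-23)·C(j-1,1) + (-16)·C(j-1,2) + 30·C(j-1,3) + 24·C(j-1,4).
At j = 11: j-1 = 10, so s_{11} = -7 - 230 - 720 + 3600 + 5040 = 7683.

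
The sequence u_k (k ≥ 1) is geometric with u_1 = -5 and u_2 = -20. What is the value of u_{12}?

Common ratio r = 4.
u_k = (-5)·4^(k-1).
u_{12} = (-5)·4^11 = -20971520.

-20971520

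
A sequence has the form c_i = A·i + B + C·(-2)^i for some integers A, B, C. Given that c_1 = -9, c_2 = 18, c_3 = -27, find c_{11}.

-8163

The three given values yield: A + B - 2C = -9; 2A + B + 4C = 18; 3A + B - 8C = -27.
Subtracting the first from the second: A + 6C = 27.
Subtracting the second from the third: A - 12C = -45.
Solving: C = 4, A = 3, then B = -4.
Therefore c_{11} = 33 + (-4) + 4·(-2048) = -8163.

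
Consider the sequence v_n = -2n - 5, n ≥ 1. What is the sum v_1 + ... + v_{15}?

Over n = 1..15: Σn = 120.
Total = (-2)·120 + (-5)·15 = -315.

-315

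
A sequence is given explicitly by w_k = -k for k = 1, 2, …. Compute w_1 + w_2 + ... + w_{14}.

Over k = 1..14: Σk = 105.
Total = (-1)·105 = -105.

-105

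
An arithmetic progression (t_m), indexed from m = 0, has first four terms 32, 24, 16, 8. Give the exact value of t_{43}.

Common difference d = -8.
t_m = 32 + (m - 0)·(-8).
t_{43} = 32 + 43·(-8) = -312.

-312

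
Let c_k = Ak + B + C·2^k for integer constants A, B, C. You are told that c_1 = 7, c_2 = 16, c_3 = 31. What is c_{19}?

1572919

Write the equations: A + B + 2C = 7; 2A + B + 4C = 16; 3A + B + 8C = 31.
Subtracting the first from the second: A + 2C = 9.
Subtracting the second from the third: A + 4C = 15.
Solving: C = 3, A = 3, then B = -2.
Hence c_{19} = 3·19 + (-2) + 3·524288 = 1572919.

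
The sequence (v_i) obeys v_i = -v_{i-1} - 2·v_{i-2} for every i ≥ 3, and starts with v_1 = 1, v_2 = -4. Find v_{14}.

Compute successive terms:
v_3 = 2; v_4 = 6; v_5 = -10; …; v_{11} = -10; v_{12} = -114; v_{13} = 134; v_{14} = 94.

94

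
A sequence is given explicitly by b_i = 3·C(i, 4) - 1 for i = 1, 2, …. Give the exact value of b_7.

C(7, 4) = 35, so b_7 = 104.

104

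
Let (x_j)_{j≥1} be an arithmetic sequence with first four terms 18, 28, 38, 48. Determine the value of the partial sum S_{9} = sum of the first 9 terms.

Common difference d = 10.
x_j = 18 + (j - 1)·10.
x_9 = 98; S = 9·(18 + 98)/2 = 522.

522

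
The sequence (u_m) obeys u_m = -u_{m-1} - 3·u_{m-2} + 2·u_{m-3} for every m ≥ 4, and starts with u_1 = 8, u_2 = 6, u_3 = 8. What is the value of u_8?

Compute successive terms:
u_4 = -10, u_5 = -2, u_6 = 48, u_7 = -62, u_8 = -86.

-86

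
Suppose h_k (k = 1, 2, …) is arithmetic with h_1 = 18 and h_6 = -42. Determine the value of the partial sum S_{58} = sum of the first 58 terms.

Common difference d = (-42 - 18) / (6 - 1) = -12.
h_k = 18 + (k - 1)·(-12).
h_{58} = -666; S = 58·(18 + (-666))/2 = -18792.

-18792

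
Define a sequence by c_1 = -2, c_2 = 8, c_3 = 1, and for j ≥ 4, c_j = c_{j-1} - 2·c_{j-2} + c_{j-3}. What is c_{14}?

-107

Compute successive terms:
c_4 = -17, c_5 = -11, c_6 = 24, …, c_{11} = 123, c_{12} = 9, c_{13} = -212, c_{14} = -107.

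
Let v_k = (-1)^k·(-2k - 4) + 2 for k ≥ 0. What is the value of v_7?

(-1)^7 = -1; -2k - 4 at k=7 is -18; so v_7 = 20.

20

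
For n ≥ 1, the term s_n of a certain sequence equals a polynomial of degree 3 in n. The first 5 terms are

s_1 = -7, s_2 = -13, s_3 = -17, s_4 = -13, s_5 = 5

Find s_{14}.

1787

1st diffs: -6, -4, 4, 18.
2nd diffs: 2, 8, 14.
3rd diffs: 6, 6 (constant).
Newton forward-difference form: s_n = -7 + (-6)·C(n-1,1) + 2·C(n-1,2) + 6·C(n-1,3).
At n = 14: n-1 = 13, so s_{14} = -7 - 78 + 156 + 1716 = 1787.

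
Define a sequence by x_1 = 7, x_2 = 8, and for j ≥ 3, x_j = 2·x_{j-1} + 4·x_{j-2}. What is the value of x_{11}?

468992

Step forward from the initial values:
x_3 = 44, x_4 = 120, x_5 = 416, x_6 = 1312, x_7 = 4288, x_8 = 13824, x_9 = 44800, x_{10} = 144896, x_{11} = 468992.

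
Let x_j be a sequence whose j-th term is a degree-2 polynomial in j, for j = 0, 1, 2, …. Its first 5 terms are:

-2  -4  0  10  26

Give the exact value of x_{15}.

1st diffs: -2, 4, 10, 16.
2nd diffs: 6, 6, 6 (constant).
Newton forward-difference form: x_j = -2 + (-2)·C(j,1) + 6·C(j,2).
At j = 15: j = 15, so x_{15} = -2 - 30 + 630 = 598.

598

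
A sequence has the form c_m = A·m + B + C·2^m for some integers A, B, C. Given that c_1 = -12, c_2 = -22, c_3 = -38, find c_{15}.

-98366

Write the equations: A + B + 2C = -12; 2A + B + 4C = -22; 3A + B + 8C = -38.
Subtracting the first from the second: A + 2C = -10.
Subtracting the second from the third: A + 4C = -16.
Solving: C = -3, A = -4, then B = -2.
So c_m = -4·m + (-2) + (-3)·2^m; at m=15 this is -98366.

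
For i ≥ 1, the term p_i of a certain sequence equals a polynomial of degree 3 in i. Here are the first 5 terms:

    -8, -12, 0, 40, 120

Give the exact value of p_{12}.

2808

1st diffs: -4, 12, 40, 80.
2nd diffs: 16, 28, 40.
3rd diffs: 12, 12 (constant).
Newton forward-difference form: p_i = -8 + (-4)·C(i-1,1) + 16·C(i-1,2) + 12·C(i-1,3).
At i = 12: i-1 = 11, so p_{12} = -8 - 44 + 880 + 1980 = 2808.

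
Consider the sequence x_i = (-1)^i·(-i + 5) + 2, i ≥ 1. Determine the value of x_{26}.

-19

(-1)^26 = 1; -i + 5 at i=26 is -21; so x_{26} = -19.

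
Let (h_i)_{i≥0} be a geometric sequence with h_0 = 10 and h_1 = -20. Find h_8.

2560

Common ratio r = -2.
h_i = 10·(-2)^(i-0).
h_8 = 10·(-2)^8 = 2560.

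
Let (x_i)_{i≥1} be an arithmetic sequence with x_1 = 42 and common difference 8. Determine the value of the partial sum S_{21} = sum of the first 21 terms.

2562

x_i = 42 + (i - 1)·8.
x_{21} = 202; S = 21·(42 + 202)/2 = 2562.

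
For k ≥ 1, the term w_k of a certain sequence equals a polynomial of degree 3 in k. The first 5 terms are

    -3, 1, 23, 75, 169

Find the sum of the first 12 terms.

10128

1st diffs: 4, 22, 52, 94.
2nd diffs: 18, 30, 42.
3rd diffs: 12, 12 (constant).
Newton forward-difference form: w_k = -3 + 4·C(k-1,1) + 18·C(k-1,2) + 12·C(k-1,3).
Continuing: …, 317, 531, 823, 1205, …, w_{12} = 3011.
Summing k = 1..12 (12 terms) gives 10128.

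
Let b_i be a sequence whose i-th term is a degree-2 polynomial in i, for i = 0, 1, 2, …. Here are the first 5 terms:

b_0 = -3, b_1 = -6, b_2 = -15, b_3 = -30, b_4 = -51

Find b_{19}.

-1086

1st diffs: -3, -9, -15, -21.
2nd diffs: -6, -6, -6 (constant).
So b_i = -3i^2 - 3.
Evaluating at i = 19 gives b_{19} = -1086.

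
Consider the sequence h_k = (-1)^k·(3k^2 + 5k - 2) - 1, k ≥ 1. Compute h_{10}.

347

(-1)^10 = 1; 3k^2 + 5k - 2 at k=10 is 348; so h_{10} = 347.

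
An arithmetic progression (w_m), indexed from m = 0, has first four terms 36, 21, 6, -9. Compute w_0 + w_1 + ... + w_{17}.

-1647

Common difference d = -15.
w_m = 36 + (m - 0)·(-15).
w_{17} = -219; S = 18·(36 + (-219))/2 = -1647.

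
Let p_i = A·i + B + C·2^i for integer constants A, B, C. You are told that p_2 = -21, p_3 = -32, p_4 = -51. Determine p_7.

-284

At i = 2, 3, 4: 2A + B + 4C = -21; 3A + B + 8C = -32; 4A + B + 16C = -51.
Subtracting the first from the second: A + 4C = -11.
Subtracting the second from the third: A + 8C = -19.
Solving: C = -2, A = -3, then B = -7.
Therefore p_7 = -21 + (-7) + (-2)·128 = -284.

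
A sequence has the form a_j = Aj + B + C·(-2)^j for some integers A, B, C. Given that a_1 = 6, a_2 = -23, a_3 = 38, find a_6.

Write the equations: A + B - 2C = 6; 2A + B + 4C = -23; 3A + B - 8C = 38.
Subtracting the first from the second: A + 6C = -29.
Subtracting the second from the third: A - 12C = 61.
Solving: C = -5, A = 1, then B = -5.
Hence a_6 = 1·6 + (-5) + (-5)·64 = -319.

-319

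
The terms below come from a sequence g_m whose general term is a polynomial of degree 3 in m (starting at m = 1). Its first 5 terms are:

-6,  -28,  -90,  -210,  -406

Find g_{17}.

-15238

1st diffs: -22, -62, -120, -196.
2nd diffs: -40, -58, -76.
3rd diffs: -18, -18 (constant).
Newton forward-difference form: g_m = -6 + (-22)·C(m-1,1) + (-40)·C(m-1,2) + (-18)·C(m-1,3).
At m = 17: m-1 = 16, so g_{17} = -6 - 352 - 4800 - 10080 = -15238.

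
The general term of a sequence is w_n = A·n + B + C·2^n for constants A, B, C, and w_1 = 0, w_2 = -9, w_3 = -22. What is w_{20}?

-2097243

The three given values yield: A + B + 2C = 0; 2A + B + 4C = -9; 3A + B + 8C = -22.
Subtracting the first from the second: A + 2C = -9.
Subtracting the second from the third: A + 4C = -13.
Solving: C = -2, A = -5, then B = 9.
Therefore w_{20} = -100 + 9 + (-2)·1048576 = -2097243.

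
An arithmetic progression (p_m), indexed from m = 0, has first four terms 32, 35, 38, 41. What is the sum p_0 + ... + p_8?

Common difference d = 3.
p_m = 32 + (m - 0)·3.
p_8 = 56; S = 9·(32 + 56)/2 = 396.

396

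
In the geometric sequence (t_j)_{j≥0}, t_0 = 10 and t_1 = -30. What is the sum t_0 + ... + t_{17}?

Common ratio r = -3.
t_j = 10·(-3)^(j-0).
S = 10·((-3)^18 - 1)/(-3 - 1) = 10·(387420489 - 1)/(-4) = -968551220.

-968551220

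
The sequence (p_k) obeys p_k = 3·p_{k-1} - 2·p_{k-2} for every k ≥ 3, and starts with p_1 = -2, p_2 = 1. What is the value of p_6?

p_3 = 7;  p_4 = 19;  p_5 = 43;  p_6 = 91.
(Characteristic roots are 2 and 1.)

91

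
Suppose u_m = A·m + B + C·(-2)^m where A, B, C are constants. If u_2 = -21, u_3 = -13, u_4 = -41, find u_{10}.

-1073

At m = 2, 3, 4: 2A + B + 4C = -21; 3A + B - 8C = -13; 4A + B + 16C = -41.
Subtracting the first from the second: A - 12C = 8.
Subtracting the second from the third: A + 24C = -28.
Solving: C = -1, A = -4, then B = -9.
Hence u_{10} = -4·10 + (-9) + (-1)·1024 = -1073.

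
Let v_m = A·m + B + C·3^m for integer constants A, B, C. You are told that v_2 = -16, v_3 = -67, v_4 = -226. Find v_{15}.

-43046671

The three given values yield: 2A + B + 9C = -16; 3A + B + 27C = -67; 4A + B + 81C = -226.
Subtracting the first from the second: A + 18C = -51.
Subtracting the second from the third: A + 54C = -159.
Solving: C = -3, A = 3, then B = 5.
Therefore v_{15} = 45 + 5 + (-3)·14348907 = -43046671.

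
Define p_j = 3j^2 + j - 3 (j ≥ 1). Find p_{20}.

1217

p_{20} = 3·20^2 + 1·20 - 3 = 1217.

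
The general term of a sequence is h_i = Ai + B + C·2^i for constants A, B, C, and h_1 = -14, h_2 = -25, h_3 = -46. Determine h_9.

-2572

Plug in i = 1, 2, 3: A + B + 2C = -14; 2A + B + 4C = -25; 3A + B + 8C = -46.
Subtracting the first from the second: A + 2C = -11.
Subtracting the second from the third: A + 4C = -21.
Solving: C = -5, A = -1, then B = -3.
Therefore h_9 = -9 + (-3) + (-5)·512 = -2572.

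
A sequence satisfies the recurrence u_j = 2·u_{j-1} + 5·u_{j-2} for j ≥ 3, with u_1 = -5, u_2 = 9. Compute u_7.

553

Applying the relation repeatedly:
u_3 = -7, u_4 = 31, u_5 = 27, u_6 = 209, u_7 = 553.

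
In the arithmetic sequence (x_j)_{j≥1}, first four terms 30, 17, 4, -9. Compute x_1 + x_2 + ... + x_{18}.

-1449

Common difference d = -13.
x_j = 30 + (j - 1)·(-13).
x_{18} = -191; S = 18·(30 + (-191))/2 = -1449.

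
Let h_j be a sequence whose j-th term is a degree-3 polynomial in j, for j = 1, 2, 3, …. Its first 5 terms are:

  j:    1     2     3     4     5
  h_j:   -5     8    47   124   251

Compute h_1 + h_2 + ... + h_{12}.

1st diffs: 13, 39, 77, 127.
2nd diffs: 26, 38, 50.
3rd diffs: 12, 12 (constant).
Newton forward-difference form: h_j = -5 + 13·C(j-1,1) + 26·C(j-1,2) + 12·C(j-1,3).
Continuing: …, 440, 703, 1052, 1499, …, h_{12} = 3548.
Summing j = 1..12 (12 terms) gives 12458.

12458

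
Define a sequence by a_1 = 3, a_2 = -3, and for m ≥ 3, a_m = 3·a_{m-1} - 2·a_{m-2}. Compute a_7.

a_3 = -15  a_4 = -39  a_5 = -87  a_6 = -183  a_7 = -375.
(Characteristic roots are 2 and 1.)

-375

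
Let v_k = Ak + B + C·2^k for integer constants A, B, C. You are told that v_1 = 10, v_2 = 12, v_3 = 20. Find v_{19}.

1572796

Plug in k = 1, 2, 3: A + B + 2C = 10; 2A + B + 4C = 12; 3A + B + 8C = 20.
Subtracting the first from the second: A + 2C = 2.
Subtracting the second from the third: A + 4C = 8.
Solving: C = 3, A = -4, then B = 8.
Therefore v_{19} = -76 + 8 + 3·524288 = 1572796.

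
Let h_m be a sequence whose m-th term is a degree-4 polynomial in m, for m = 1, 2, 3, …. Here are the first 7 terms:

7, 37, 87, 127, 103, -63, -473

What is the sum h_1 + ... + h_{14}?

-67970

1st diffs: 30, 50, 40, -24, -166, -410.
2nd diffs: 20, -10, -64, -142, -244.
3rd diffs: -30, -54, -78, -102.
4th diffs: -24, -24, -24 (constant).
Newton forward-difference form: h_m = 7 + 30·C(m-1,1) + 20·C(m-1,2) + (-30)·C(m-1,3) + (-24)·C(m-1,4).
Continuing: …, -1253, -2553, -4547, -7433, …, h_{14} = -23783.
Summing m = 1..14 (14 terms) gives -67970.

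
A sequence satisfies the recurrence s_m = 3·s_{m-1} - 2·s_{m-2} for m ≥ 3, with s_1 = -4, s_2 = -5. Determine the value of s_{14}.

-8195

Applying the relation repeatedly:
s_3 = -7, s_4 = -11, s_5 = -19, …, s_{11} = -1027, s_{12} = -2051, s_{13} = -4099, s_{14} = -8195.
(Characteristic roots are 2 and 1.)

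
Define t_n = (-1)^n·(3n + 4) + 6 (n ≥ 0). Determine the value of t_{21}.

-61

(-1)^21 = -1; 3n + 4 at n=21 is 67; so t_{21} = -61.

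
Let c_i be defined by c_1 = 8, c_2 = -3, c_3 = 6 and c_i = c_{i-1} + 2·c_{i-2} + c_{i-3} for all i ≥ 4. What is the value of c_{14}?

Applying the relation repeatedly:
c_4 = 8  c_5 = 17  c_6 = 39  …  c_{11} = 1740  c_{12} = 3737  c_{13} = 8027  c_{14} = 17241.

17241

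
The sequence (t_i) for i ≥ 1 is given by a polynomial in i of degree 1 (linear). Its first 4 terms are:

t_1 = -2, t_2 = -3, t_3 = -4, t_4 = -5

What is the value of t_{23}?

-24

1st diffs: -1, -1, -1 (constant).
So t_i = -i - 1.
Evaluating at i = 23 gives t_{23} = -24.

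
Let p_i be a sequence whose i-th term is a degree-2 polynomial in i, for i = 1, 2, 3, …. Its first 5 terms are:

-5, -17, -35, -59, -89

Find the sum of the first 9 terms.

1st diffs: -12, -18, -24, -30.
2nd diffs: -6, -6, -6 (constant).
Newton forward-difference form: p_i = -5 + (-12)·C(i-1,1) + (-6)·C(i-1,2).
Continuing: -125, -167, -215, -269.
Summing i = 1..9 (9 terms) gives -981.

-981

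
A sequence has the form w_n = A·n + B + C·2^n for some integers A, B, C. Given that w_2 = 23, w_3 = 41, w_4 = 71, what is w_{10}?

The three given values yield: 2A + B + 4C = 23; 3A + B + 8C = 41; 4A + B + 16C = 71.
Subtracting the first from the second: A + 4C = 18.
Subtracting the second from the third: A + 8C = 30.
Solving: C = 3, A = 6, then B = -1.
Hence w_{10} = 6·10 + (-1) + 3·1024 = 3131.

3131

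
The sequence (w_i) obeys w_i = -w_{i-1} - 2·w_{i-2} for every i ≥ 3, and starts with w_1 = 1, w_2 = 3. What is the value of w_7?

-13

w_3 = -5, w_4 = -1, w_5 = 11, w_6 = -9, w_7 = -13.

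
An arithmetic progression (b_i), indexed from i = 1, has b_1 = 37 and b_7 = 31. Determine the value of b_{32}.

Common difference d = (31 - 37) / (7 - 1) = -1.
b_i = 37 + (i - 1)·(-1).
b_{32} = 37 + 31·(-1) = 6.

6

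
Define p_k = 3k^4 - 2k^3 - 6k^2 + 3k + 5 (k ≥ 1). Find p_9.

p_9 = 3·9^4 - 2·9^3 - 6·9^2 + 3·9 + 5 = 17771.

17771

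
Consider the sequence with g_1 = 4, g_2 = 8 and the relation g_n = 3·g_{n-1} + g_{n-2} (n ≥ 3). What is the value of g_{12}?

1303196

g_3 = 28  g_4 = 92  g_5 = 304  g_6 = 1004  g_7 = 3316  g_8 = 10952  g_9 = 36172  g_{10} = 119468  g_{11} = 394576  g_{12} = 1303196.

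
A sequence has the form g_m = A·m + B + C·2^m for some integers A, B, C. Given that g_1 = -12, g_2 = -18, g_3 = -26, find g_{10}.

-1070

The three given values yield: A + B + 2C = -12; 2A + B + 4C = -18; 3A + B + 8C = -26.
Subtracting the first from the second: A + 2C = -6.
Subtracting the second from the third: A + 4C = -8.
Solving: C = -1, A = -4, then B = -6.
Therefore g_{10} = -40 + (-6) + (-1)·1024 = -1070.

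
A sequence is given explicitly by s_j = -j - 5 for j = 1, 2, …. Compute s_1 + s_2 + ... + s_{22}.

-363

Over j = 1..22: Σj = 253.
Total = (-1)·253 + (-5)·22 = -363.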